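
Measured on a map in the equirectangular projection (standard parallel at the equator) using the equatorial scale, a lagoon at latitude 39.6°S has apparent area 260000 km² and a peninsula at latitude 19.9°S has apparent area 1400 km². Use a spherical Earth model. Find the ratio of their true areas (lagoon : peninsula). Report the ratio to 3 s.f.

152

On the plate carrée, areal scale = h·k = 1 × sec φ, so true area = apparent × cos φ.
True area of lagoon: 260000 × cos(39.6°) = 260000 × 0.7705 = 200300 km².
True area of peninsula: 1400 × cos(19.9°) = 1400 × 0.9403 = 1316 km².
Ratio = 200300 / 1316 ≈ 152.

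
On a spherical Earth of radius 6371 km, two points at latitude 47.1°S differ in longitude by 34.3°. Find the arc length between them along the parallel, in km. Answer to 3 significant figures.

Arc length along a parallel = R cos φ · Δλ (with Δλ in radians).
= 6371 × cos 47.1° × (34.3° × π/180) = 6371 × 0.6807 × 0.5986 ≈ 2600 km.

2600 km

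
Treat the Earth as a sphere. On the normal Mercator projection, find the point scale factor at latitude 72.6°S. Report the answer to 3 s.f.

3.34

The Mercator projection is conformal; its linear scale factor is the same in every direction and equals sec φ = 1/cos φ.
k = 1/cos 72.6° = 1/0.2990 = 3.344.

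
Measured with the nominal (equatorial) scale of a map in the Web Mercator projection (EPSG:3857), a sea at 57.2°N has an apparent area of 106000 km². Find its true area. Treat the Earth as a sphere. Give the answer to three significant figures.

The Mercator projection is conformal; its linear scale factor is the same in every direction and equals sec φ = 1/cos φ.
Areal scale = k² = sec²φ = 1/cos²(57.2°) = 1/0.5417² = 3.408.
True area = apparent / (areal scale) = 106000 / 3.408 ≈ 31100 km².

31100 km²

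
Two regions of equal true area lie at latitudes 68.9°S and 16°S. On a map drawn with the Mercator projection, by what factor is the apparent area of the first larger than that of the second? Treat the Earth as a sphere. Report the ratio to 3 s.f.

On Mercator, area is exaggerated by sec²φ = 1/cos²φ.
At 68.9°: sec²(68.9°) = 1/0.3600² = 7.716.
At 16°: sec²(16°) = 1/0.9613² = 1.082.
Ratio = 7.716/1.082 = cos²(16°)/cos²(68.9°) ≈ 7.13.

7.13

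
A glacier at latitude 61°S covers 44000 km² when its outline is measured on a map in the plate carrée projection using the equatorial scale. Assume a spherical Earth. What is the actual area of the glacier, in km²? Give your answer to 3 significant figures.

21300 km²

In the plate carrée (x = Rλ, y = Rφ), meridians are true-scale (h = 1) and parallels are stretched by k = sec φ.
Areal scale = h·k = 1 × sec φ; at 61°, h = 1.000, k = 2.063, so h·k = 2.063.
True area = apparent / (areal scale) = 44000 / 2.063 ≈ 21300 km².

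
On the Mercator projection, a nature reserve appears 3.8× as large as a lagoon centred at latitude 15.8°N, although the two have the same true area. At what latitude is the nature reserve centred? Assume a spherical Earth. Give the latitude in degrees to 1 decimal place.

60.4°

For equal true areas on Mercator, apparent areas scale as sec²φ, so the ratio is cos²φ₂ / cos²φ₁.
cos²φ₂ / cos²φ₁ = 3.8  ⇒  cos φ₁ = cos 15.8° / √3.8 = 0.9622/1.949 = 0.4936.
φ₁ = arccos(0.4936) ≈ 60.4°.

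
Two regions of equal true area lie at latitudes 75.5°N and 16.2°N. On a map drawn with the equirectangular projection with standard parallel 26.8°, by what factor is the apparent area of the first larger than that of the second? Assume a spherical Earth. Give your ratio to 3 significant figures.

3.84

With standard parallel φ₀ = 26.8°, the equirectangular projection gives x = Rλ cos φ₀, y = Rφ, so h = 1 and k = cos 26.8° / cos φ.
Areal scale at 75.5°: h·k = 1.000 × 3.565 = 3.565.
Areal scale at 16.2°: h·k = 1.000 × 0.9295 = 0.9295.
Ratio = 3.565/0.9295 ≈ 3.84.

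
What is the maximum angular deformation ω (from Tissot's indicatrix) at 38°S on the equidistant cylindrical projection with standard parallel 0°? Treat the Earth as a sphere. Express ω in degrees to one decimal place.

Plate carrée maps x = Rλ, y = Rφ. The meridian scale is h = 1 and the parallel scale is k = 1/cos φ = sec φ.
At 38°: h = 1.000, k = 1.269; principal scales a = 1.269, b = 1.000.
sin(ω/2) = (a − b)/(a + b) = 0.2690/2.269 = 0.1186, so ω = 2 arcsin(0.1186) ≈ 13.6°.

13.6°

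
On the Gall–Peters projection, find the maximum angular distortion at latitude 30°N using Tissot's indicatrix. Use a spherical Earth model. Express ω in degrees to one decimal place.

Gall–Peters is a cylindrical equal-area projection with standard parallels at ±45°. Cylindrical equal-area (φ₀ = 45°): h = cos φ / cos 45° along meridians, k = cos 45° / cos φ along parallels; h·k = 1.
At 30°: h = 1.225, k = 0.8165; principal scales a = 1.225, b = 0.8165.
sin(ω/2) = (a − b)/(a + b) = 0.4082/2.041 = 0.2000, so ω = 2 arcsin(0.2000) ≈ 23.1°.

23.1°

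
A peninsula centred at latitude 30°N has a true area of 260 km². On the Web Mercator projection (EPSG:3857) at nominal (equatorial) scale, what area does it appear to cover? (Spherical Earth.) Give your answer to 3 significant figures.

The Mercator projection is conformal; its linear scale factor is the same in every direction and equals sec φ = 1/cos φ.
Areal scale = k² = sec²φ = 1/cos²(30°) = 1/0.8660² = 1.333.
Apparent area = 260 × 1.333 ≈ 347 km².

347 km²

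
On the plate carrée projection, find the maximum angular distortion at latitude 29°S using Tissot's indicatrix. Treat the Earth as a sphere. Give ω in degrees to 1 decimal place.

For the equirectangular projection with φ₀ = 0 (plate carrée), h = 1 along meridians and k = sec φ along parallels.
At 29°: h = 1.000, k = 1.143; principal scales a = 1.143, b = 1.000.
sin(ω/2) = (a − b)/(a + b) = 0.1434/2.143 = 0.06688, so ω = 2 arcsin(0.06688) ≈ 7.7°.

7.7°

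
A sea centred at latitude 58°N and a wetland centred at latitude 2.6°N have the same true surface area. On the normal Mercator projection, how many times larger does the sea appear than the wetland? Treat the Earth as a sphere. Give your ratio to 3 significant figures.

Mercator is conformal with k = sec φ, so areal scale = k² = sec²φ.
At 58°: sec²(58°) = 1/0.5299² = 3.561.
At 2.6°: sec²(2.6°) = 1/0.9990² = 1.002.
Ratio = 3.561/1.002 = cos²(2.6°)/cos²(58°) ≈ 3.55.

3.55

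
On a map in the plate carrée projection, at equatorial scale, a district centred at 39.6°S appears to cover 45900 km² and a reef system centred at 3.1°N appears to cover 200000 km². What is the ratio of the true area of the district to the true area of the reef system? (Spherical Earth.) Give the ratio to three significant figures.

Plate carrée has h = 1 and k = sec φ, giving areal scale sec φ; true area = (apparent area) · cos φ.
True area of district: 45900 × cos(39.6°) = 45900 × 0.7705 = 35370 km².
True area of reef system: 200000 × cos(3.1°) = 200000 × 0.9985 = 199700 km².
Ratio = 35370 / 199700 ≈ 0.177.

0.177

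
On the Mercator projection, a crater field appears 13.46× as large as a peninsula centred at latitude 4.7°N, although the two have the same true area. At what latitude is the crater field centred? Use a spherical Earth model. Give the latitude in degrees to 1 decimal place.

On Mercator, (apparent₁)/(apparent₂) = sec²φ₁ / sec²φ₂ when true areas are equal.
cos²φ₂ / cos²φ₁ = 13.46  ⇒  cos φ₁ = cos 4.7° / √13.46 = 0.9966/3.669 = 0.2717.
φ₁ = arccos(0.2717) ≈ 74.2°.

74.2°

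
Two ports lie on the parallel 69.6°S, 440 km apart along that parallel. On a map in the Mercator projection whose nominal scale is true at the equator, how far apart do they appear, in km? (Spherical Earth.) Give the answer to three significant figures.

1260 km

Mercator is conformal, so the point scale is isotropic: h = k = sec φ = 1/cos φ.
Along the parallel, k = sec 69.6° = 1/0.3486 = 2.869.
Map distance = 440 × 2.869 ≈ 1260 km.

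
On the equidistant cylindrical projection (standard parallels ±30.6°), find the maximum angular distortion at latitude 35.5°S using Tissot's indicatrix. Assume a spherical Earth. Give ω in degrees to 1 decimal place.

3.2°

In the equirectangular projection with standard parallel φ₀ = 30.6° (x = Rλ cos φ₀, y = Rφ), meridians are true-scale (h = 1) and the parallel scale is k = cos φ₀ / cos φ.
At 35.5°: h = 1.000, k = 1.057; principal scales a = 1.057, b = 1.000.
sin(ω/2) = (a − b)/(a + b) = 0.05727/2.057 = 0.02784, so ω = 2 arcsin(0.02784) ≈ 3.2°.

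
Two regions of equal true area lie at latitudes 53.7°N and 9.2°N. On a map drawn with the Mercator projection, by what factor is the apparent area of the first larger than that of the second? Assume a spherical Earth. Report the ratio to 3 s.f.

2.78

Mercator is conformal with k = sec φ, so areal scale = k² = sec²φ.
At 53.7°: sec²(53.7°) = 1/0.5920² = 2.853.
At 9.2°: sec²(9.2°) = 1/0.9871² = 1.026.
Ratio = 2.853/1.026 = cos²(9.2°)/cos²(53.7°) ≈ 2.78.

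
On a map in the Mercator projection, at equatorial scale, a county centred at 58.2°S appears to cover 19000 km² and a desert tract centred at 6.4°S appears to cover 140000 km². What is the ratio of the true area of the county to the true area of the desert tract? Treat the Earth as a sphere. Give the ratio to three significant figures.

0.0382

Since Mercator area scale is 1/cos²φ, the true area equals the apparent area multiplied by cos²φ.
True area of county: 19000 × cos²(58.2°) = 19000 × 0.2777 = 5276 km².
True area of desert tract: 140000 × cos²(6.4°) = 140000 × 0.9876 = 138300 km².
Ratio = 5276 / 138300 ≈ 0.0382.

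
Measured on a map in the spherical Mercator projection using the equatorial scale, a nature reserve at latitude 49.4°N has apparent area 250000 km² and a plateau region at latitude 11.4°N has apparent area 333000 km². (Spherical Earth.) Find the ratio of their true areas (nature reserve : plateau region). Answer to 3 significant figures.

0.331

Mercator's areal exaggeration is sec²φ; hence true area = (apparent area) · cos²φ.
True area of nature reserve: 250000 × cos²(49.4°) = 250000 × 0.4235 = 105900 km².
True area of plateau region: 333000 × cos²(11.4°) = 333000 × 0.9609 = 320000 km².
Ratio = 105900 / 320000 ≈ 0.331.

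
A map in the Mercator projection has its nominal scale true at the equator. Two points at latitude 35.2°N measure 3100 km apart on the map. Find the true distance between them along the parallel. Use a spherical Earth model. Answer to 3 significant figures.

2530 km

For Mercator, h = k = sec φ (a conformal cylindrical projection has a single point scale, 1/cos φ).
Along the parallel at 35.2°, map distances are exaggerated by k = sec 35.2° = 1.224.
True distance = 3100 / 1.224 = 3100 × cos 35.2° ≈ 2530 km.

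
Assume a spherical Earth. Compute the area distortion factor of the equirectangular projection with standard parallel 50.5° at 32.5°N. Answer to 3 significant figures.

0.754

With standard parallel φ₀ = 50.5°, the equirectangular projection gives x = Rλ cos φ₀, y = Rφ, so h = 1 and k = cos 50.5° / cos φ.
Areal scale = h·k = 1 × cos φ₀ / cos φ; at 32.5°, h = 1.000, k = 0.7542, so h·k = 0.7542.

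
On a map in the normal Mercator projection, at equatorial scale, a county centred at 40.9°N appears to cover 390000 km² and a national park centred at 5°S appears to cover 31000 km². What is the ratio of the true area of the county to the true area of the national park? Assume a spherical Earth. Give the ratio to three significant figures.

Since Mercator area scale is 1/cos²φ, the true area equals the apparent area multiplied by cos²φ.
True area of county: 390000 × cos²(40.9°) = 390000 × 0.5713 = 222800 km².
True area of national park: 31000 × cos²(5°) = 31000 × 0.9924 = 30760 km².
Ratio = 222800 / 30760 ≈ 7.24.

7.24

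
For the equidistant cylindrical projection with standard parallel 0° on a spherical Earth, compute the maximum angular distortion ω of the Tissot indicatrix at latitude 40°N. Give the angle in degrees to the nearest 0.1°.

In the plate carrée (x = Rλ, y = Rφ), meridians are true-scale (h = 1) and parallels are stretched by k = sec φ.
At 40°: h = 1.000, k = 1.305; principal scales a = 1.305, b = 1.000.
sin(ω/2) = (a − b)/(a + b) = 0.3054/2.305 = 0.1325, so ω = 2 arcsin(0.1325) ≈ 15.2°.

15.2°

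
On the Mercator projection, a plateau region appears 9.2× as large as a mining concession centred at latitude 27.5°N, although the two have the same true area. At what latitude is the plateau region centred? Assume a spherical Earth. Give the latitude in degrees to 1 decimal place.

For equal true areas on Mercator, apparent areas scale as sec²φ, so the ratio is cos²φ₂ / cos²φ₁.
cos²φ₂ / cos²φ₁ = 9.2  ⇒  cos φ₁ = cos 27.5° / √9.2 = 0.8870/3.033 = 0.2924.
φ₁ = arccos(0.2924) ≈ 73.0°.

73.0°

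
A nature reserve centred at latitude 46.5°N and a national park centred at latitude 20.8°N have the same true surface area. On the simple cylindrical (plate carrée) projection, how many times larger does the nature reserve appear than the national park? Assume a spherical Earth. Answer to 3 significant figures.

1.36

In the plate carrée (x = Rλ, y = Rφ), meridians are true-scale (h = 1) and parallels are stretched by k = sec φ.
Areal scale at 46.5°: h·k = 1.000 × 1.453 = 1.453.
Areal scale at 20.8°: h·k = 1.000 × 1.070 = 1.070.
Ratio = 1.453/1.070 ≈ 1.36.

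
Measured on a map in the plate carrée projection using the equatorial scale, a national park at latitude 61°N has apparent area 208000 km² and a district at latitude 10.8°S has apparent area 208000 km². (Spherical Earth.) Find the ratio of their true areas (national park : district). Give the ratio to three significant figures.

Plate carrée has h = 1 and k = sec φ, giving areal scale sec φ; true area = (apparent area) · cos φ.
True area of national park: 208000 × cos(61°) = 208000 × 0.4848 = 100800 km².
True area of district: 208000 × cos(10.8°) = 208000 × 0.9823 = 204300 km².
Ratio = 100800 / 204300 ≈ 0.494.

0.494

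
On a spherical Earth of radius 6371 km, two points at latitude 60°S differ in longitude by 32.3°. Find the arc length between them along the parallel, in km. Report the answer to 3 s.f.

Arc length along a parallel = R cos φ · Δλ (with Δλ in radians).
= 6371 × cos 60° × (32.3° × π/180) = 6371 × 0.5000 × 0.5637 ≈ 1800 km.

1800 km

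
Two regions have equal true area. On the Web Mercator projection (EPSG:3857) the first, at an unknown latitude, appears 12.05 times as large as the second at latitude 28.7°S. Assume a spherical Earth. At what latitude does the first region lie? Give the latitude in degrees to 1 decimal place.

75.4°

Mercator areal scale is sec²φ, so apparent-area ratio = sec²φ₁ / sec²φ₂ = cos²φ₂ / cos²φ₁.
cos²φ₂ / cos²φ₁ = 12.05  ⇒  cos φ₁ = cos 28.7° / √12.05 = 0.8771/3.471 = 0.2527.
φ₁ = arccos(0.2527) ≈ 75.4°.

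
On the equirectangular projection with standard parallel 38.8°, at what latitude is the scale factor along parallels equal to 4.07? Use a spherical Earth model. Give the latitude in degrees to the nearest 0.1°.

With standard parallel φ₀ = 38.8°, the equirectangular projection gives x = Rλ cos φ₀, y = Rφ, so h = 1 and k = cos 38.8° / cos φ.
k = cos φ₀ / cos φ = 4.07  ⇒  cos φ = cos 38.8° / 4.07 = 0.1915.
φ = arccos(0.1915) ≈ 79.0°.

79.0°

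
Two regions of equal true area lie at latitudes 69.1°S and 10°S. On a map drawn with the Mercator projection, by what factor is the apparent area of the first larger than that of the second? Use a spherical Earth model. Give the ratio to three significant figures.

7.62

Mercator is conformal with k = sec φ, so areal scale = k² = sec²φ.
At 69.1°: sec²(69.1°) = 1/0.3567² = 7.858.
At 10°: sec²(10°) = 1/0.9848² = 1.031.
Ratio = 7.858/1.031 = cos²(10°)/cos²(69.1°) ≈ 7.62.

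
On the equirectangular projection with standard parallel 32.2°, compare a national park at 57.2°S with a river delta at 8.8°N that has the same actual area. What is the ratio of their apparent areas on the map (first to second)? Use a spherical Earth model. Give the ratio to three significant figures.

1.82

In the equirectangular projection with standard parallel φ₀ = 32.2° (x = Rλ cos φ₀, y = Rφ), meridians are true-scale (h = 1) and the parallel scale is k = cos φ₀ / cos φ.
Areal scale at 57.2°: h·k = 1.000 × 1.562 = 1.562.
Areal scale at 8.8°: h·k = 1.000 × 0.8563 = 0.8563.
Ratio = 1.562/0.8563 ≈ 1.82.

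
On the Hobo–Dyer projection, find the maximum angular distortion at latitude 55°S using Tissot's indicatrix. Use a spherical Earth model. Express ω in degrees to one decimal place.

36.5°

The Hobo–Dyer projection is cylindrical equal-area with φ₀ = 37.5°. Cylindrical equal-area (φ₀ = 37.5°): h = cos φ / cos 37.5° along meridians, k = cos 37.5° / cos φ along parallels; h·k = 1.
At 55°: h = 0.7230, k = 1.383; principal scales a = 1.383, b = 0.7230.
sin(ω/2) = (a − b)/(a + b) = 0.6602/2.106 = 0.3135, so ω = 2 arcsin(0.3135) ≈ 36.5°.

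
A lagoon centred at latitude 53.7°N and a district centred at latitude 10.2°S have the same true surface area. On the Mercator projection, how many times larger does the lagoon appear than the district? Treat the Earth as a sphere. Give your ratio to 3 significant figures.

Mercator is conformal with k = sec φ, so areal scale = k² = sec²φ.
At 53.7°: sec²(53.7°) = 1/0.5920² = 2.853.
At 10.2°: sec²(10.2°) = 1/0.9842² = 1.032.
Ratio = 2.853/1.032 = cos²(10.2°)/cos²(53.7°) ≈ 2.76.

2.76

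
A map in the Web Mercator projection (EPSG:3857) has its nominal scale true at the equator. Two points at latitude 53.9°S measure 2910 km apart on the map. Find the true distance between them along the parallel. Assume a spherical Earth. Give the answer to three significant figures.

The Mercator projection is conformal; its linear scale factor is the same in every direction and equals sec φ = 1/cos φ.
Along the parallel at 53.9°, map distances are exaggerated by k = sec 53.9° = 1.697.
True distance = 2910 / 1.697 = 2910 × cos 53.9° ≈ 1710 km.

1710 km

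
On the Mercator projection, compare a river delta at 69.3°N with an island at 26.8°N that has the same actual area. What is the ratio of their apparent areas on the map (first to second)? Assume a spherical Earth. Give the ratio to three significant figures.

6.38

On Mercator, area is exaggerated by sec²φ = 1/cos²φ.
At 69.3°: sec²(69.3°) = 1/0.3535² = 8.004.
At 26.8°: sec²(26.8°) = 1/0.8926² = 1.255.
Ratio = 8.004/1.255 = cos²(26.8°)/cos²(69.3°) ≈ 6.38.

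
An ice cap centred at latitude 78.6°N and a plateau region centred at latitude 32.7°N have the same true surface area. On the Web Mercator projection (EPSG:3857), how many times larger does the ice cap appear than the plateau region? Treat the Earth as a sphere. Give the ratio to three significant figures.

18.1

Mercator areal scale is sec²φ.
At 78.6°: sec²(78.6°) = 1/0.1977² = 25.60.
At 32.7°: sec²(32.7°) = 1/0.8415² = 1.412.
Ratio = 25.60/1.412 = cos²(32.7°)/cos²(78.6°) ≈ 18.1.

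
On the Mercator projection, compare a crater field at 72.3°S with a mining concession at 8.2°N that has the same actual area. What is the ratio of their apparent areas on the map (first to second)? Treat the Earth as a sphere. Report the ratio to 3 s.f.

Mercator is conformal with k = sec φ, so areal scale = k² = sec²φ.
At 72.3°: sec²(72.3°) = 1/0.3040² = 10.82.
At 8.2°: sec²(8.2°) = 1/0.9898² = 1.021.
Ratio = 10.82/1.021 = cos²(8.2°)/cos²(72.3°) ≈ 10.6.

10.6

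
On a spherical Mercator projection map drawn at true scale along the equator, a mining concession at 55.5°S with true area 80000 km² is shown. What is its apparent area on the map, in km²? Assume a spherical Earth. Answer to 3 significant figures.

249000 km²

Mercator is conformal, so the point scale is isotropic: h = k = sec φ = 1/cos φ.
Areal scale = k² = sec²φ = 1/cos²(55.5°) = 1/0.5664² = 3.117.
Apparent area = 80000 × 3.117 ≈ 249000 km².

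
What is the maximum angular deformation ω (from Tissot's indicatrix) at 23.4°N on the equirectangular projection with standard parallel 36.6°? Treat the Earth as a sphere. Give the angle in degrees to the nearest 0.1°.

With standard parallel φ₀ = 36.6°, the equirectangular projection gives x = Rλ cos φ₀, y = Rφ, so h = 1 and k = cos 36.6° / cos φ.
At 23.4°: h = 1.000, k = 0.8748; principal scales a = 1.000, b = 0.8748.
sin(ω/2) = (a − b)/(a + b) = 0.1252/1.875 = 0.06680, so ω = 2 arcsin(0.06680) ≈ 7.7°.

7.7°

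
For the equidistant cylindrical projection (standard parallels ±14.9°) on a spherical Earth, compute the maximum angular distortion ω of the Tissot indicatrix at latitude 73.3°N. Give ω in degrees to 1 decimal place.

65.6°

With standard parallel φ₀ = 14.9°, the equirectangular projection gives x = Rλ cos φ₀, y = Rφ, so h = 1 and k = cos 14.9° / cos φ.
At 73.3°: h = 1.000, k = 3.363; principal scales a = 3.363, b = 1.000.
sin(ω/2) = (a − b)/(a + b) = 2.363/4.363 = 0.5416, so ω = 2 arcsin(0.5416) ≈ 65.6°.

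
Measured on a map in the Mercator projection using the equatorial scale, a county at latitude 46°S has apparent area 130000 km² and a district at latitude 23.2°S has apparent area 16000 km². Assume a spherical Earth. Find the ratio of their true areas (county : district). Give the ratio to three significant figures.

4.64

Mercator's areal exaggeration is sec²φ; hence true area = (apparent area) · cos²φ.
True area of county: 130000 × cos²(46°) = 130000 × 0.4826 = 62730 km².
True area of district: 16000 × cos²(23.2°) = 16000 × 0.8448 = 13520 km².
Ratio = 62730 / 13520 ≈ 4.64.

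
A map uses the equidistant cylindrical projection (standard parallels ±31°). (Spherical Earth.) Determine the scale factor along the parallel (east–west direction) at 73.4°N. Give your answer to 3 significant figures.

3.00

The equidistant cylindrical projection with φ₀ = 31° has h = 1 (meridians true) and k = cos φ₀ / cos φ along parallels.
k = cos 31° / cos 73.4° = 0.8572/0.2857 = 3.000.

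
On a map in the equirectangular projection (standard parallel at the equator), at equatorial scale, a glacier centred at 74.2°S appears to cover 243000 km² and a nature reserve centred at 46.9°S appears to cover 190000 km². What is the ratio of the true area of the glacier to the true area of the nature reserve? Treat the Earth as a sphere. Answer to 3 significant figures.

Plate carrée has h = 1 and k = sec φ, giving areal scale sec φ; true area = (apparent area) · cos φ.
True area of glacier: 243000 × cos(74.2°) = 243000 × 0.2723 = 66160 km².
True area of nature reserve: 190000 × cos(46.9°) = 190000 × 0.6833 = 129800 km².
Ratio = 66160 / 129800 ≈ 0.510.

0.510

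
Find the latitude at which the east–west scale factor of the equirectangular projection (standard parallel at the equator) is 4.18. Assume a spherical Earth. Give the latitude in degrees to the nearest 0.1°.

Plate carrée: h = 1, k = sec φ along parallels.
sec φ = 4.18  ⇒  cos φ = 0.2392  ⇒  φ ≈ 76.2°.

76.2°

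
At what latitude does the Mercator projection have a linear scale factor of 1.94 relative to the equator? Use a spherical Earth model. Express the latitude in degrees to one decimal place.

59.0°

Mercator scale is k = sec φ = 1/cos φ.
1/cos φ = 1.94  ⇒  cos φ = 0.5155  ⇒  φ = arccos(0.5155) ≈ 59.0°.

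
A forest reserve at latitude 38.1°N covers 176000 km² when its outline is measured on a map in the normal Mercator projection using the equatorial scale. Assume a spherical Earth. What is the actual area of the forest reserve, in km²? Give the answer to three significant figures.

109000 km²

Mercator is conformal, so the point scale is isotropic: h = k = sec φ = 1/cos φ.
Areal scale = k² = sec²φ = 1/cos²(38.1°) = 1/0.7869² = 1.615.
True area = apparent / (areal scale) = 176000 / 1.615 ≈ 109000 km².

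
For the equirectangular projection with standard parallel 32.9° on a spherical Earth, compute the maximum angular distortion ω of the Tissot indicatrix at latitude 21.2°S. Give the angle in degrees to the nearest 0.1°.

With standard parallel φ₀ = 32.9°, the equirectangular projection gives x = Rλ cos φ₀, y = Rφ, so h = 1 and k = cos 32.9° / cos φ.
At 21.2°: h = 1.000, k = 0.9006; principal scales a = 1.000, b = 0.9006.
sin(ω/2) = (a − b)/(a + b) = 0.09943/1.901 = 0.05232, so ω = 2 arcsin(0.05232) ≈ 6.0°.

6.0°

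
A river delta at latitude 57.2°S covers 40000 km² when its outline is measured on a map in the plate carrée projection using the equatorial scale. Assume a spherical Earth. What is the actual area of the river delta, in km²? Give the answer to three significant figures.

21700 km²

For the equirectangular projection with φ₀ = 0 (plate carrée), h = 1 along meridians and k = sec φ along parallels.
Areal scale = h·k = 1 × sec φ; at 57.2°, h = 1.000, k = 1.846, so h·k = 1.846.
True area = apparent / (areal scale) = 40000 / 1.846 ≈ 21700 km².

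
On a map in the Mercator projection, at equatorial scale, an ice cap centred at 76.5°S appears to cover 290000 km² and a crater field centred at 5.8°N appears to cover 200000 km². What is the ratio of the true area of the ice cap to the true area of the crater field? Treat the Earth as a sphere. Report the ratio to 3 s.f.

0.0798

Mercator's areal exaggeration is sec²φ; hence true area = (apparent area) · cos²φ.
True area of ice cap: 290000 × cos²(76.5°) = 290000 × 0.05450 = 15800 km².
True area of crater field: 200000 × cos²(5.8°) = 200000 × 0.9898 = 198000 km².
Ratio = 15800 / 198000 ≈ 0.0798.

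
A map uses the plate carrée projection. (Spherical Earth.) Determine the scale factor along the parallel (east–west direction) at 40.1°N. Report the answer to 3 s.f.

1.31

For the equirectangular projection with φ₀ = 0 (plate carrée), h = 1 along meridians and k = sec φ along parallels.
k = 1/cos 40.1° = 1/0.7649 = 1.307.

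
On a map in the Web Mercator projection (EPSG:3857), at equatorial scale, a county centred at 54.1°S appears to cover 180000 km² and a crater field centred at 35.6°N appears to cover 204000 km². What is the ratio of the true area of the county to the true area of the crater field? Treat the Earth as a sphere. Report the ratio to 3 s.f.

0.459

Since Mercator area scale is 1/cos²φ, the true area equals the apparent area multiplied by cos²φ.
True area of county: 180000 × cos²(54.1°) = 180000 × 0.3438 = 61890 km².
True area of crater field: 204000 × cos²(35.6°) = 204000 × 0.6611 = 134900 km².
Ratio = 61890 / 134900 ≈ 0.459.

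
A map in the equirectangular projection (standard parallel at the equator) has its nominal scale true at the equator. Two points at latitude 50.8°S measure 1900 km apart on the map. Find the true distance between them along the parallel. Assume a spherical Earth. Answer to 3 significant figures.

1200 km

Plate carrée maps x = Rλ, y = Rφ. The meridian scale is h = 1 and the parallel scale is k = 1/cos φ = sec φ.
Along the parallel at 50.8°, map distances are exaggerated by k = sec 50.8° = 1.582.
True distance = 1900 / 1.582 = 1900 × cos 50.8° ≈ 1200 km.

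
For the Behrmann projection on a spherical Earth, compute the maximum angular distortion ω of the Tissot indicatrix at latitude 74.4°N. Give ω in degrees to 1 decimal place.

111.0°

Behrmann is a cylindrical equal-area projection with standard parallels at ±30°. Cylindrical equal-area (φ₀ = 30°): h = cos φ / cos 30° along meridians, k = cos 30° / cos φ along parallels; h·k = 1.
At 74.4°: h = 0.3105, k = 3.220; principal scales a = 3.220, b = 0.3105.
sin(ω/2) = (a − b)/(a + b) = 2.910/3.531 = 0.8241, so ω = 2 arcsin(0.8241) ≈ 111.0°.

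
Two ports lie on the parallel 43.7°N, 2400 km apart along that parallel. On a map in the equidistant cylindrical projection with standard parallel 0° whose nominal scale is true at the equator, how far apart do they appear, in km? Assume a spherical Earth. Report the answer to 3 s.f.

For the equirectangular projection with φ₀ = 0 (plate carrée), h = 1 along meridians and k = sec φ along parallels.
Along the parallel, k = sec 43.7° = 1/0.7230 = 1.383.
Map distance = 2400 × 1.383 ≈ 3320 km.

3320 km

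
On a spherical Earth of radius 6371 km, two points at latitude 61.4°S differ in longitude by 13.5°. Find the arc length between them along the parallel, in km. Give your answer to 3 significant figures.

Arc length along a parallel = R cos φ · Δλ (with Δλ in radians).
= 6371 × cos 61.4° × (13.5° × π/180) = 6371 × 0.4787 × 0.2356 ≈ 719 km.

719 km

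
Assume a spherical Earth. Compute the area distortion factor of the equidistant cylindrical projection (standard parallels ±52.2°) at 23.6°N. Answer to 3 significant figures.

In the equirectangular projection with standard parallel φ₀ = 52.2° (x = Rλ cos φ₀, y = Rφ), meridians are true-scale (h = 1) and the parallel scale is k = cos φ₀ / cos φ.
Areal scale = h·k = 1 × cos φ₀ / cos φ; at 23.6°, h = 1.000, k = 0.6688, so h·k = 0.6688.

0.669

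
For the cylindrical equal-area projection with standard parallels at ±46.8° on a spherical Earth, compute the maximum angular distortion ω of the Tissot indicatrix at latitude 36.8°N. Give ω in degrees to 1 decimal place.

For cylindrical equal-area with standard parallel φ₀, h = cos φ / cos φ₀ and k = cos φ₀ / cos φ, so h·k = 1.
At 36.8°: h = 1.170, k = 0.8549; principal scales a = 1.170, b = 0.8549.
sin(ω/2) = (a − b)/(a + b) = 0.3148/2.025 = 0.1555, so ω = 2 arcsin(0.1555) ≈ 17.9°.

17.9°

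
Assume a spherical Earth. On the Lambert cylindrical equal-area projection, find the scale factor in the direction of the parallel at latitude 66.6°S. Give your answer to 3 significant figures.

The Lambert cylindrical equal-area projection is the cylindrical equal-area projection with its standard parallel at the equator (φ₀ = 0). A cylindrical equal-area projection with standard parallel φ₀ has meridian scale h = cos φ / cos φ₀ and parallel scale k = cos φ₀ / cos φ (so areas are preserved, h·k = 1).
k = cos 0° / cos 66.6° = 1.000/0.3971 = 2.518.

2.52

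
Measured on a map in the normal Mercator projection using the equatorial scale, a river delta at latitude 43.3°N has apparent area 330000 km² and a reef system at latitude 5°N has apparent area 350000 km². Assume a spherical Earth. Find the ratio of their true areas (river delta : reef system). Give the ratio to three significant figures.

0.503

Mercator's areal exaggeration is sec²φ; hence true area = (apparent area) · cos²φ.
True area of river delta: 330000 × cos²(43.3°) = 330000 × 0.5297 = 174800 km².
True area of reef system: 350000 × cos²(5°) = 350000 × 0.9924 = 347300 km².
Ratio = 174800 / 347300 ≈ 0.503.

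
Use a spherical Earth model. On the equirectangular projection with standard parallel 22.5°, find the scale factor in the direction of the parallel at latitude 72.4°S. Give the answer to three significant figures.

3.06

With standard parallel φ₀ = 22.5°, the equirectangular projection gives x = Rλ cos φ₀, y = Rφ, so h = 1 and k = cos 22.5° / cos φ.
k = cos 22.5° / cos 72.4° = 0.9239/0.3024 = 3.055.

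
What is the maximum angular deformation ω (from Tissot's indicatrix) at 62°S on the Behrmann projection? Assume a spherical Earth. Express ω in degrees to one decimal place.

66.2°

The Behrmann projection is cylindrical equal-area with φ₀ = 30°. A cylindrical equal-area projection with standard parallel φ₀ has meridian scale h = cos φ / cos φ₀ and parallel scale k = cos φ₀ / cos φ (so areas are preserved, h·k = 1).
At 62°: h = 0.5421, k = 1.845; principal scales a = 1.845, b = 0.5421.
sin(ω/2) = (a − b)/(a + b) = 1.303/2.387 = 0.5457, so ω = 2 arcsin(0.5457) ≈ 66.2°.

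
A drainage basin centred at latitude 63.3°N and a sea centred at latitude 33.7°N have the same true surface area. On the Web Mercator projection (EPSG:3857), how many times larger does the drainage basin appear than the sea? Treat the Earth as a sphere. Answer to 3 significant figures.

3.43

Mercator is conformal with k = sec φ, so areal scale = k² = sec²φ.
At 63.3°: sec²(63.3°) = 1/0.4493² = 4.953.
At 33.7°: sec²(33.7°) = 1/0.8320² = 1.445.
Ratio = 4.953/1.445 = cos²(33.7°)/cos²(63.3°) ≈ 3.43.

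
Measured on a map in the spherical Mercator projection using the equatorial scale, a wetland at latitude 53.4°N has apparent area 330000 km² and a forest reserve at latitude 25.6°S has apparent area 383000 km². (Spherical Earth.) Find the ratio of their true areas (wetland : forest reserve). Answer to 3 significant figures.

Mercator's areal exaggeration is sec²φ; hence true area = (apparent area) · cos²φ.
True area of wetland: 330000 × cos²(53.4°) = 330000 × 0.3555 = 117300 km².
True area of forest reserve: 383000 × cos²(25.6°) = 383000 × 0.8133 = 311500 km².
Ratio = 117300 / 311500 ≈ 0.377.

0.377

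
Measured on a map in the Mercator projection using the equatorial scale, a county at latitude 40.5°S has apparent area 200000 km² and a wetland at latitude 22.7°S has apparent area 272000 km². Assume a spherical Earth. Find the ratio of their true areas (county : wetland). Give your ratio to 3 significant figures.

0.500

On Mercator the areal scale is sec²φ, so true area = apparent × cos²φ.
True area of county: 200000 × cos²(40.5°) = 200000 × 0.5782 = 115600 km².
True area of wetland: 272000 × cos²(22.7°) = 272000 × 0.8511 = 231500 km².
Ratio = 115600 / 231500 ≈ 0.500.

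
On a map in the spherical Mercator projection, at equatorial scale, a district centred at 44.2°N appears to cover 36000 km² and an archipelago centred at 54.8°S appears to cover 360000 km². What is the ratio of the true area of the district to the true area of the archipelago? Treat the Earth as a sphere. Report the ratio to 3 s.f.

0.155

On Mercator the areal scale is sec²φ, so true area = apparent × cos²φ.
True area of district: 36000 × cos²(44.2°) = 36000 × 0.5140 = 18500 km².
True area of archipelago: 360000 × cos²(54.8°) = 360000 × 0.3323 = 119600 km².
Ratio = 18500 / 119600 ≈ 0.155.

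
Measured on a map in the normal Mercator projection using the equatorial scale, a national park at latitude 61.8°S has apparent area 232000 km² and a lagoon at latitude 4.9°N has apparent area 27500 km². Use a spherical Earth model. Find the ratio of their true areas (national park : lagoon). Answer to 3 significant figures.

On Mercator the areal scale is sec²φ, so true area = apparent × cos²φ.
True area of national park: 232000 × cos²(61.8°) = 232000 × 0.2233 = 51810 km².
True area of lagoon: 27500 × cos²(4.9°) = 27500 × 0.9927 = 27300 km².
Ratio = 51810 / 27300 ≈ 1.90.

1.90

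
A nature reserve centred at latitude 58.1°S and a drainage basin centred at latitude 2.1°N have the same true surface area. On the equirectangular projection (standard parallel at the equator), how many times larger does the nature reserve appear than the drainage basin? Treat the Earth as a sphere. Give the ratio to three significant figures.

In the plate carrée (x = Rλ, y = Rφ), meridians are true-scale (h = 1) and parallels are stretched by k = sec φ.
Areal scale at 58.1°: h·k = 1.000 × 1.892 = 1.892.
Areal scale at 2.1°: h·k = 1.000 × 1.001 = 1.001.
Ratio = 1.892/1.001 ≈ 1.89.

1.89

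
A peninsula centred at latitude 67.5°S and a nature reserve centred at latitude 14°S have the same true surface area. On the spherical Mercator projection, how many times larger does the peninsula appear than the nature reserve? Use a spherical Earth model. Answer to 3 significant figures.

6.43

Mercator areal scale is sec²φ.
At 67.5°: sec²(67.5°) = 1/0.3827² = 6.828.
At 14°: sec²(14°) = 1/0.9703² = 1.062.
Ratio = 6.828/1.062 = cos²(14°)/cos²(67.5°) ≈ 6.43.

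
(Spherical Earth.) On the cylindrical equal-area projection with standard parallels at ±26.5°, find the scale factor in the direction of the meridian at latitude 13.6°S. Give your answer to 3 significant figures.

1.09

A cylindrical equal-area projection with standard parallel φ₀ has meridian scale h = cos φ / cos φ₀ and parallel scale k = cos φ₀ / cos φ (so areas are preserved, h·k = 1).
h = cos 13.6° / cos 26.5° = 0.9720/0.8949 = 1.086.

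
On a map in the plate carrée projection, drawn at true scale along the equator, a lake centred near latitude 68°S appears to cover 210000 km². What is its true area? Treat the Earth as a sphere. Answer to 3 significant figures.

78700 km²

Plate carrée maps x = Rλ, y = Rφ. The meridian scale is h = 1 and the parallel scale is k = 1/cos φ = sec φ.
Areal scale = h·k = 1 × sec φ; at 68°, h = 1.000, k = 2.669, so h·k = 2.669.
True area = apparent / (areal scale) = 210000 / 2.669 ≈ 78700 km².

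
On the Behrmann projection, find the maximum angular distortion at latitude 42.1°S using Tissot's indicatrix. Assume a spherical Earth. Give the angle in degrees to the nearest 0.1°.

Behrmann is a cylindrical equal-area projection with standard parallels at ±30°. A cylindrical equal-area projection with standard parallel φ₀ has meridian scale h = cos φ / cos φ₀ and parallel scale k = cos φ₀ / cos φ (so areas are preserved, h·k = 1).
At 42.1°: h = 0.8568, k = 1.167; principal scales a = 1.167, b = 0.8568.
sin(ω/2) = (a − b)/(a + b) = 0.3104/2.024 = 0.1534, so ω = 2 arcsin(0.1534) ≈ 17.6°.

17.6°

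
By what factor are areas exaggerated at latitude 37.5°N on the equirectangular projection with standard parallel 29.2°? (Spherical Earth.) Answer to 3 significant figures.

1.10

With standard parallel φ₀ = 29.2°, the equirectangular projection gives x = Rλ cos φ₀, y = Rφ, so h = 1 and k = cos 29.2° / cos φ.
Areal scale = h·k = 1 × cos φ₀ / cos φ; at 37.5°, h = 1.000, k = 1.100, so h·k = 1.100.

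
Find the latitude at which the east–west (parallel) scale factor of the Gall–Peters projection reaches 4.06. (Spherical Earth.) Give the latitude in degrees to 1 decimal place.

80.0°

The Gall–Peters projection is cylindrical equal-area with φ₀ = 45°. For cylindrical equal-area with standard parallel φ₀, h = cos φ / cos φ₀ and k = cos φ₀ / cos φ, so h·k = 1.
k = cos φ₀ / cos φ = 4.06  ⇒  cos φ = cos 45° / 4.06 = 0.1742.
φ = arccos(0.1742) ≈ 80.0°.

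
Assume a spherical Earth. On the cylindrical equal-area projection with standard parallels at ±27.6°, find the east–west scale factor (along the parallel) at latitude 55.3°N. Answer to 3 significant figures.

Cylindrical equal-area (φ₀ = 27.6°): h = cos φ / cos 27.6° along meridians, k = cos 27.6° / cos φ along parallels; h·k = 1.
k = cos 27.6° / cos 55.3° = 0.8862/0.5693 = 1.557.

1.56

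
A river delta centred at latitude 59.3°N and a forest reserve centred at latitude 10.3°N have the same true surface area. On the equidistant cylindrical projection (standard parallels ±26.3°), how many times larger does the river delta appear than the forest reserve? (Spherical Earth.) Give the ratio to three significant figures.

In the equirectangular projection with standard parallel φ₀ = 26.3° (x = Rλ cos φ₀, y = Rφ), meridians are true-scale (h = 1) and the parallel scale is k = cos φ₀ / cos φ.
Areal scale at 59.3°: h·k = 1.000 × 1.756 = 1.756.
Areal scale at 10.3°: h·k = 1.000 × 0.9112 = 0.9112.
Ratio = 1.756/0.9112 ≈ 1.93.

1.93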